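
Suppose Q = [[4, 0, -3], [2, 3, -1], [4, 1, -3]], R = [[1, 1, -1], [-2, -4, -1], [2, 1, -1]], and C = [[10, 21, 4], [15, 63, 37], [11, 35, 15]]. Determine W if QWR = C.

W = [[-1, -5, 2], [-3, -5, -3], [-2, -5, 3]]

Isolating W: multiply by Q⁻¹ from the left and R⁻¹ from the right, so W = Q⁻¹CR⁻¹.
Q has determinant -2; Q⁻¹ = [[4, 3/2, -9/2], [-1, 0, 1], [5, 2, -6]].
R has determinant -5; R⁻¹ = [[-1, 0, 1], [4/5, -1/5, -3/5], [-6/5, -1/5, 2/5]].
Q⁻¹C = [[13, 21, 4], [1, 14, 11], [14, 21, 4]].
W = (Q⁻¹C)R⁻¹ = [[-1, -5, 2], [-3, -5, -3], [-2, -5, 3]].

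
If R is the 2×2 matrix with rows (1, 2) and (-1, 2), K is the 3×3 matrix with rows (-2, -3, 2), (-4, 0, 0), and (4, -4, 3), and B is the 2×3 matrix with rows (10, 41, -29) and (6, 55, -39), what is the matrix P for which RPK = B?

Isolating P: multiply by R⁻¹ from the left and K⁻¹ from the right, so P = R⁻¹BK⁻¹.
det R = 4; the adjugate gives R⁻¹ = [[1/2, -1/2], [1/4, 1/4]].
det K = -4; the adjugate gives K⁻¹ = [[0, -1/4, 0], [-3, 7/2, 2], [-4, 5, 3]].
R⁻¹B = [[2, -7, 5], [4, 24, -17]].
P = (R⁻¹B)K⁻¹ = [[1, 0, 1], [-4, -2, -3]].

P = [[1, 0, 1], [-4, -2, -3]]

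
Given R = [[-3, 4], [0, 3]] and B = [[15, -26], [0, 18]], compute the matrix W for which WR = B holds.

Right-multiplying both sides by R⁻¹ gives W = BR⁻¹.
det R = -9, so R⁻¹ = [[-1/3, 4/9], [0, 1/3]].
W = BR⁻¹ = [[15, -26], [0, 18]] · [[-1/3, 4/9], [0, 1/3]] = [[-5, -2], [0, 6]].

W = [[-5, -2], [0, 6]]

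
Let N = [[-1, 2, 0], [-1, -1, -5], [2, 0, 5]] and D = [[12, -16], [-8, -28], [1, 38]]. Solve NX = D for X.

X = [[-2, 4], [5, -6], [1, 6]]

N is on the left of X, so left-multiply by N⁻¹: X = N⁻¹D.
N has determinant -5; N⁻¹ = [[1, 2, 2], [1, 1, 1], [-2/5, -4/5, -3/5]].
X = N⁻¹D = [[1, 2, 2], [1, 1, 1], [-2/5, -4/5, -3/5]] · [[12, -16], [-8, -28], [1, 38]] = [[-2, 4], [5, -6], [1, 6]].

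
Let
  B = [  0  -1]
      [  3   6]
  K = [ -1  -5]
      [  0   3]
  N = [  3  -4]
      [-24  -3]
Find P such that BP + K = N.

BP = N − K = [[4, 1], [-24, -6]].
Left-multiplying both sides by B⁻¹ gives P = B⁻¹(N − K).
det B = 3, so B⁻¹ = [[2, 1/3], [-1, 0]].
P = B⁻¹(N − K) = [[0, 0], [-4, -1]].

P = [[0, 0], [-4, -1]]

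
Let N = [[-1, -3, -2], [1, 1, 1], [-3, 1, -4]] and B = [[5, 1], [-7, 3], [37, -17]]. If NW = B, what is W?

W = [[-6, 5], [3, -2], [-4, 0]]

Left-multiplying both sides by N⁻¹ gives W = N⁻¹B.
det N = -6; the adjugate gives N⁻¹ = [[5/6, 7/3, 1/6], [-1/6, 1/3, 1/6], [-2/3, -5/3, -1/3]].
W = N⁻¹B = [[5/6, 7/3, 1/6], [-1/6, 1/3, 1/6], [-2/3, -5/3, -1/3]] · [[5, 1], [-7, 3], [37, -17]] = [[-6, 5], [3, -2], [-4, 0]].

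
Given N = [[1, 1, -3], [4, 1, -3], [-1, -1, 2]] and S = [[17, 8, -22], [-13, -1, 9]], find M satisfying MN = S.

M = [[3, 3, -2], [-3, -4, -6]]

Since N sits to the right of M, M = SN⁻¹.
N has determinant 3; N⁻¹ = [[-1/3, 1/3, 0], [-5/3, -1/3, -3], [-1, 0, -1]].
M = SN⁻¹ = [[17, 8, -22], [-13, -1, 9]] · [[-1/3, 1/3, 0], [-5/3, -1/3, -3], [-1, 0, -1]] = [[3, 3, -2], [-3, -4, -6]].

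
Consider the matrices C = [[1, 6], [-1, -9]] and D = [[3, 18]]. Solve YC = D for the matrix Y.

Y = [[3, 0]]

Right-multiplying both sides by C⁻¹ gives Y = DC⁻¹.
C has determinant -3; C⁻¹ = [[3, 2], [-1/3, -1/3]].
Y = DC⁻¹ = [[3, 18]] · [[3, 2], [-1/3, -1/3]] = [[3, 0]].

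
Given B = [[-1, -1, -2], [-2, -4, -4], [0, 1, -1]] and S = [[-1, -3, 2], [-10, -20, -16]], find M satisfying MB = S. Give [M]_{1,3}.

Since B sits to the right of M, M = SB⁻¹.
det B = -2, so B⁻¹ = [[-4, 3/2, 2], [1, -1/2, 0], [1, -1/2, -1]].
M = SB⁻¹ = [[-1, -3, 2], [-10, -20, -16]] · [[-4, 3/2, 2], [1, -1/2, 0], [1, -1/2, -1]] = [[3, -1, -4], [4, 3, -4]].

-4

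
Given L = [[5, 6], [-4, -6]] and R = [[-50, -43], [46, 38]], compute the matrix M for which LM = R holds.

Since L multiplies M on the left, M = L⁻¹R.
det L = -6, so L⁻¹ = [[1, 1], [-2/3, -5/6]].
M = L⁻¹R = [[1, 1], [-2/3, -5/6]] · [[-50, -43], [46, 38]] = [[-4, -5], [-5, -3]].

M = [[-4, -5], [-5, -3]]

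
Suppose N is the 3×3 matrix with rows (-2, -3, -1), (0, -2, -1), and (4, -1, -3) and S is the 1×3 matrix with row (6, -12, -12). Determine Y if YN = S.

Y = [[3, 0, 3]]

N is on the right of Y, so right-multiply by N⁻¹: Y = SN⁻¹.
det N = -6; the adjugate gives N⁻¹ = [[-5/6, 4/3, -1/6], [2/3, -5/3, 1/3], [-4/3, 7/3, -2/3]].
Y = SN⁻¹ = [[6, -12, -12]] · [[-5/6, 4/3, -1/6], [2/3, -5/3, 1/3], [-4/3, 7/3, -2/3]] = [[3, 0, 3]].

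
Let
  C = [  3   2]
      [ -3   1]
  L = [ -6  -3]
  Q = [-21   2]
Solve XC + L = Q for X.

XC = Q − L = [[-15, 5]].
Since C sits to the right of X, X = (Q − L)C⁻¹.
C has determinant 9; C⁻¹ = [[1/9, -2/9], [1/3, 1/3]].
X = (Q − L)C⁻¹ = [[0, 5]].

X = [[0, 5]]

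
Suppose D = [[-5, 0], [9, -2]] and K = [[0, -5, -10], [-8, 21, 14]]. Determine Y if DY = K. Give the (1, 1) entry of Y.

0

D is on the left of Y, so left-multiply by D⁻¹: Y = D⁻¹K.
det D = 10, so D⁻¹ = [[-1/5, 0], [-9/10, -1/2]].
Y = D⁻¹K = [[-1/5, 0], [-9/10, -1/2]] · [[0, -5, -10], [-8, 21, 14]] = [[0, 1, 2], [4, -6, 2]].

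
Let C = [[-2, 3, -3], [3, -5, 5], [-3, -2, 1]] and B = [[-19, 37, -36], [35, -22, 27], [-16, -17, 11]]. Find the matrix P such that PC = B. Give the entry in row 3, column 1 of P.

5

Since C sits to the right of P, P = BC⁻¹.
C has determinant -1; C⁻¹ = [[-5, -3, 0], [18, 11, -1], [21, 13, -1]].
P = BC⁻¹ = [[-19, 37, -36], [35, -22, 27], [-16, -17, 11]] · [[-5, -3, 0], [18, 11, -1], [21, 13, -1]] = [[5, -4, -1], [-4, 4, -5], [5, 4, 6]].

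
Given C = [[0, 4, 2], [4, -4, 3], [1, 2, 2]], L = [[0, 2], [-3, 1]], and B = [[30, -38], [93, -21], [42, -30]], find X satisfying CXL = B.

X = [[4, -4], [-1, 0], [-5, -5]]

Left-multiply by C⁻¹ and right-multiply by L⁻¹: X = C⁻¹BL⁻¹.
det C = 4; the adjugate gives C⁻¹ = [[-7/2, -1, 5], [-5/4, -1/2, 2], [3, 1, -4]].
det L = 6; the adjugate gives L⁻¹ = [[1/6, -1/3], [1/2, 0]].
C⁻¹B = [[12, 4], [0, -2], [15, -15]].
X = (C⁻¹B)L⁻¹ = [[4, -4], [-1, 0], [-5, -5]].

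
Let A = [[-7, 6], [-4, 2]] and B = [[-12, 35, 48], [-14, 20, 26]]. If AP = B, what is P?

Since A multiplies P on the left, P = A⁻¹B.
det A = 10, so A⁻¹ = [[1/5, -3/5], [2/5, -7/10]].
P = A⁻¹B = [[1/5, -3/5], [2/5, -7/10]] · [[-12, 35, 48], [-14, 20, 26]] = [[6, -5, -6], [5, 0, 1]].

P = [[6, -5, -6], [5, 0, 1]]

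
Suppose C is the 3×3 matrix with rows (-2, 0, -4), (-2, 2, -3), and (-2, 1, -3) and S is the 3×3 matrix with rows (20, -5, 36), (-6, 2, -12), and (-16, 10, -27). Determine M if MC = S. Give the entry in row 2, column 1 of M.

C is on the right of M, so right-multiply by C⁻¹: M = SC⁻¹.
det C = -2; the adjugate gives C⁻¹ = [[3/2, 2, -4], [0, 1, -1], [-1, -1, 2]].
M = SC⁻¹ = [[20, -5, 36], [-6, 2, -12], [-16, 10, -27]] · [[3/2, 2, -4], [0, 1, -1], [-1, -1, 2]] = [[-6, -1, -3], [3, 2, -2], [3, 5, 0]].

3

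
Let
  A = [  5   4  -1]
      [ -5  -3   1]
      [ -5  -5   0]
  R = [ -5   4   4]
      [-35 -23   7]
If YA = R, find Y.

Right-multiplying both sides by A⁻¹ gives Y = RA⁻¹.
det A = -5; the adjugate gives A⁻¹ = [[-1, -1, -1/5], [1, 1, 0], [-2, -1, -1]].
Y = RA⁻¹ = [[-5, 4, 4], [-35, -23, 7]] · [[-1, -1, -1/5], [1, 1, 0], [-2, -1, -1]] = [[1, 5, -3], [-2, 5, 0]].

Y = [[1, 5, -3], [-2, 5, 0]]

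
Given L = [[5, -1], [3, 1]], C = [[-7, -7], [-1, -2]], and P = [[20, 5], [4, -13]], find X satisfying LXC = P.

X = [[-1, 4], [0, 5]]

Isolating X: multiply by L⁻¹ from the left and C⁻¹ from the right, so X = L⁻¹PC⁻¹.
L has determinant 8; L⁻¹ = [[1/8, 1/8], [-3/8, 5/8]].
det C = 7, so C⁻¹ = [[-2/7, 1], [1/7, -1]].
L⁻¹P = [[3, -1], [-5, -10]].
X = (L⁻¹P)C⁻¹ = [[-1, 4], [0, 5]].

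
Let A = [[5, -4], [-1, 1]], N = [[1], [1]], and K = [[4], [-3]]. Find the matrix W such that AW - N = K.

W = [[-3], [-5]]

AW = K + N = [[5], [-2]].
Since A multiplies W on the left, W = A⁻¹(K + N).
det A = 1, so A⁻¹ = [[1, 4], [1, 5]].
W = A⁻¹(K + N) = [[-3], [-5]].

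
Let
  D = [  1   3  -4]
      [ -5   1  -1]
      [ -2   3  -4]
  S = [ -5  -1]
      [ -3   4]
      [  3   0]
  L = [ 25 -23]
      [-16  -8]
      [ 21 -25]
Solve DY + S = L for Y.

DY = L − S = [[30, -22], [-13, -12], [18, -25]].
D is on the left of Y, so left-multiply by D⁻¹: Y = D⁻¹(L − S).
D has determinant -3; D⁻¹ = [[1/3, 0, -1/3], [6, 4, -7], [13/3, 3, -16/3]].
Y = D⁻¹(L − S) = [[4, 1], [2, -5], [-5, 2]].

Y = [[4, 1], [2, -5], [-5, 2]]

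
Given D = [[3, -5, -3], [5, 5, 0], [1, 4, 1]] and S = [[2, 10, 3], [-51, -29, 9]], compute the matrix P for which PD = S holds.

Right-multiplying both sides by D⁻¹ gives P = SD⁻¹.
det D = -5, so D⁻¹ = [[-1, 7/5, -3], [1, -6/5, 3], [-3, 17/5, -8]].
P = SD⁻¹ = [[2, 10, 3], [-51, -29, 9]] · [[-1, 7/5, -3], [1, -6/5, 3], [-3, 17/5, -8]] = [[-1, 1, 0], [-5, -6, -6]].

P = [[-1, 1, 0], [-5, -6, -6]]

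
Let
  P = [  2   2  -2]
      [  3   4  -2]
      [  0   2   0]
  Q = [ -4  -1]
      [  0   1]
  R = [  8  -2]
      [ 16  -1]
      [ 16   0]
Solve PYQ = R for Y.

Y = [[2, 3], [-2, -2], [1, 3]]

Left-multiply by P⁻¹ and right-multiply by Q⁻¹: Y = P⁻¹RQ⁻¹.
det P = -4; the adjugate gives P⁻¹ = [[-1, 1, -1], [0, 0, 1/2], [-3/2, 1, -1/2]].
det Q = -4; the adjugate gives Q⁻¹ = [[-1/4, -1/4], [0, 1]].
P⁻¹R = [[-8, 1], [8, 0], [-4, 2]].
Y = (P⁻¹R)Q⁻¹ = [[2, 3], [-2, -2], [1, 3]].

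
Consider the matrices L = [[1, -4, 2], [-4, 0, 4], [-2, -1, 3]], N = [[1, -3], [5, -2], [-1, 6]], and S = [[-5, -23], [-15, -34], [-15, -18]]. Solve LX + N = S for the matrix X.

LX = S − N = [[-6, -20], [-20, -32], [-14, -24]].
Since L multiplies X on the left, X = L⁻¹(S − N).
det L = -4; the adjugate gives L⁻¹ = [[-1, -5/2, 4], [-1, -7/4, 3], [-1, -9/4, 4]].
X = L⁻¹(S − N) = [[0, 4], [-1, 4], [-5, -4]].

X = [[0, 4], [-1, 4], [-5, -4]]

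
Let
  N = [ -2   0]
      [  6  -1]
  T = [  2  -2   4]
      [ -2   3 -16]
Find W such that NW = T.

W = [[-1, 1, -2], [-4, 3, 4]]

Since N multiplies W on the left, W = N⁻¹T.
N has determinant 2; N⁻¹ = [[-1/2, 0], [-3, -1]].
W = N⁻¹T = [[-1/2, 0], [-3, -1]] · [[2, -2, 4], [-2, 3, -16]] = [[-1, 1, -2], [-4, 3, 4]].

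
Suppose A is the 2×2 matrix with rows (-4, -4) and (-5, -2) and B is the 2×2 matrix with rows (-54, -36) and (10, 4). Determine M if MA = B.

M = [[6, 6], [0, -2]]

Since A sits to the right of M, M = BA⁻¹.
det A = -12, so A⁻¹ = [[1/6, -1/3], [-5/12, 1/3]].
M = BA⁻¹ = [[-54, -36], [10, 4]] · [[1/6, -1/3], [-5/12, 1/3]] = [[6, 6], [0, -2]].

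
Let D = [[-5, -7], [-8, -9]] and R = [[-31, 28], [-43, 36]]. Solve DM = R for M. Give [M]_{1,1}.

Since D multiplies M on the left, M = D⁻¹R.
det D = -11, so D⁻¹ = [[9/11, -7/11], [-8/11, 5/11]].
M = D⁻¹R = [[9/11, -7/11], [-8/11, 5/11]] · [[-31, 28], [-43, 36]] = [[2, 0], [3, -4]].

2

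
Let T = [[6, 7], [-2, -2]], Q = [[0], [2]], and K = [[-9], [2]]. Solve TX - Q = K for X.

TX = K + Q = [[-9], [4]].
T is on the left of X, so left-multiply by T⁻¹: X = T⁻¹(K + Q).
det T = 2, so T⁻¹ = [[-1, -7/2], [1, 3]].
X = T⁻¹(K + Q) = [[-5], [3]].

X = [[-5], [3]]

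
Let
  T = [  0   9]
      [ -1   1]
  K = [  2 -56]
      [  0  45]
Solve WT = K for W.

Since T sits to the right of W, W = KT⁻¹.
det T = 9; the adjugate gives T⁻¹ = [[1/9, -1], [1/9, 0]].
W = KT⁻¹ = [[2, -56], [0, 45]] · [[1/9, -1], [1/9, 0]] = [[-6, -2], [5, 0]].

W = [[-6, -2], [5, 0]]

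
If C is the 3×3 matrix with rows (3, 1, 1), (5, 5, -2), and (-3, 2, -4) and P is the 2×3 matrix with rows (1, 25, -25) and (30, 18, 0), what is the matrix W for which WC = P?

W = [[3, 2, 6], [-4, 6, -4]]

Since C sits to the right of W, W = PC⁻¹.
det C = 3; the adjugate gives C⁻¹ = [[-16/3, 2, -7/3], [26/3, -3, 11/3], [25/3, -3, 10/3]].
W = PC⁻¹ = [[1, 25, -25], [30, 18, 0]] · [[-16/3, 2, -7/3], [26/3, -3, 11/3], [25/3, -3, 10/3]] = [[3, 2, 6], [-4, 6, -4]].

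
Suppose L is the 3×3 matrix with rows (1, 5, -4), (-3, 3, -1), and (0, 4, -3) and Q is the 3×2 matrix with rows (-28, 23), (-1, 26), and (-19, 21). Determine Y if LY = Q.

L is on the left of Y, so left-multiply by L⁻¹: Y = L⁻¹Q.
det L = -2; the adjugate gives L⁻¹ = [[5/2, 1/2, -7/2], [9/2, 3/2, -13/2], [6, 2, -9]].
Y = L⁻¹Q = [[5/2, 1/2, -7/2], [9/2, 3/2, -13/2], [6, 2, -9]] · [[-28, 23], [-1, 26], [-19, 21]] = [[-4, -3], [-4, 6], [1, 1]].

Y = [[-4, -3], [-4, 6], [1, 1]]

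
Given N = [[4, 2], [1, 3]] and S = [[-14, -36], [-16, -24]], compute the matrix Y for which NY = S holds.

N is on the left of Y, so left-multiply by N⁻¹: Y = N⁻¹S.
det N = 10; the adjugate gives N⁻¹ = [[3/10, -1/5], [-1/10, 2/5]].
Y = N⁻¹S = [[3/10, -1/5], [-1/10, 2/5]] · [[-14, -36], [-16, -24]] = [[-1, -6], [-5, -6]].

Y = [[-1, -6], [-5, -6]]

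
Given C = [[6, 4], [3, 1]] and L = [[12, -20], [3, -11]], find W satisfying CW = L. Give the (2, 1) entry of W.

3

C is on the left of W, so left-multiply by C⁻¹: W = C⁻¹L.
det C = -6, so C⁻¹ = [[-1/6, 2/3], [1/2, -1]].
W = C⁻¹L = [[-1/6, 2/3], [1/2, -1]] · [[12, -20], [3, -11]] = [[0, -4], [3, 1]].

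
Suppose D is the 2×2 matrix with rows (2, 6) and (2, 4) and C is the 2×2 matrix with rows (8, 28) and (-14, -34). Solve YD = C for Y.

Y = [[6, -2], [-3, -4]]

Since D sits to the right of Y, Y = CD⁻¹.
det D = -4, so D⁻¹ = [[-1, 3/2], [1/2, -1/2]].
Y = CD⁻¹ = [[8, 28], [-14, -34]] · [[-1, 3/2], [1/2, -1/2]] = [[6, -2], [-3, -4]].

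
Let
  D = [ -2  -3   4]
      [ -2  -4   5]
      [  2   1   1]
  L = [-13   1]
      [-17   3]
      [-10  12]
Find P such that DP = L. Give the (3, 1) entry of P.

-5

Left-multiplying both sides by D⁻¹ gives P = D⁻¹L.
det D = 6, so D⁻¹ = [[-3/2, 7/6, 1/6], [2, -5/3, 1/3], [1, -2/3, 1/3]].
P = D⁻¹L = [[-3/2, 7/6, 1/6], [2, -5/3, 1/3], [1, -2/3, 1/3]] · [[-13, 1], [-17, 3], [-10, 12]] = [[-2, 4], [-1, 1], [-5, 3]].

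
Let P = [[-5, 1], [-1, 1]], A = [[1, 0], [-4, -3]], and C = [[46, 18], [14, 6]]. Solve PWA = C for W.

W = [[-4, 1], [2, -1]]

Isolating W: multiply by P⁻¹ from the left and A⁻¹ from the right, so W = P⁻¹CA⁻¹.
det P = -4; the adjugate gives P⁻¹ = [[-1/4, 1/4], [-1/4, 5/4]].
det A = -3, so A⁻¹ = [[1, 0], [-4/3, -1/3]].
P⁻¹C = [[-8, -3], [6, 3]].
W = (P⁻¹C)A⁻¹ = [[-4, 1], [2, -1]].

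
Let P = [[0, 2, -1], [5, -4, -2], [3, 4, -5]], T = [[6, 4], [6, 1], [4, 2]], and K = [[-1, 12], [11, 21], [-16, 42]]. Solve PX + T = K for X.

PX = K − T = [[-7, 8], [5, 20], [-20, 40]].
P is on the left of X, so left-multiply by P⁻¹: X = P⁻¹(K − T).
P has determinant 6; P⁻¹ = [[14/3, 1, -4/3], [19/6, 1/2, -5/6], [16/3, 1, -5/3]].
X = P⁻¹(K − T) = [[-1, 4], [-3, 2], [1, -4]].

X = [[-1, 4], [-3, 2], [1, -4]]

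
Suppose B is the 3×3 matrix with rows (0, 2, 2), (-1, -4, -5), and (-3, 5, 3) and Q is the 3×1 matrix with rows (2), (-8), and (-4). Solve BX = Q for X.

Since B multiplies X on the left, X = B⁻¹Q.
det B = 2, so B⁻¹ = [[13/2, 2, -1], [9, 3, -1], [-17/2, -3, 1]].
X = B⁻¹Q = [[13/2, 2, -1], [9, 3, -1], [-17/2, -3, 1]] · [[2], [-8], [-4]] = [[1], [-2], [3]].

X = [[1], [-2], [3]]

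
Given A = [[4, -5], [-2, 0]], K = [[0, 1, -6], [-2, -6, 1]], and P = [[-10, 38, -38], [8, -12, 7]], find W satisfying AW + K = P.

W = [[-5, 3, -3], [-2, -5, 4]]

AW = P − K = [[-10, 37, -32], [10, -6, 6]].
Left-multiplying both sides by A⁻¹ gives W = A⁻¹(P − K).
det A = -10; the adjugate gives A⁻¹ = [[0, -1/2], [-1/5, -2/5]].
W = A⁻¹(P − K) = [[-5, 3, -3], [-2, -5, 4]].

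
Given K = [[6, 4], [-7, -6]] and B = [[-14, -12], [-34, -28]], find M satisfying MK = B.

Right-multiplying both sides by K⁻¹ gives M = BK⁻¹.
det K = -8, so K⁻¹ = [[3/4, 1/2], [-7/8, -3/4]].
M = BK⁻¹ = [[-14, -12], [-34, -28]] · [[3/4, 1/2], [-7/8, -3/4]] = [[0, 2], [-1, 4]].

M = [[0, 2], [-1, 4]]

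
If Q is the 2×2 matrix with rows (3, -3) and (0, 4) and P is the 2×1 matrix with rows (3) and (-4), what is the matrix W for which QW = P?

Since Q multiplies W on the left, W = Q⁻¹P.
det Q = 12, so Q⁻¹ = [[1/3, 1/4], [0, 1/4]].
W = Q⁻¹P = [[1/3, 1/4], [0, 1/4]] · [[3], [-4]] = [[0], [-1]].

W = [[0], [-1]]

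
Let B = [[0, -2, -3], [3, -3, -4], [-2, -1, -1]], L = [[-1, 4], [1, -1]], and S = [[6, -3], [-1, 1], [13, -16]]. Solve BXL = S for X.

X = [[0, -4], [4, -5], [-3, 1]]

Isolating X: multiply by B⁻¹ from the left and L⁻¹ from the right, so X = B⁻¹SL⁻¹.
B has determinant 5; B⁻¹ = [[-1/5, 1/5, -1/5], [11/5, -6/5, -9/5], [-9/5, 4/5, 6/5]].
det L = -3; the adjugate gives L⁻¹ = [[1/3, 4/3], [1/3, 1/3]].
B⁻¹S = [[-4, 4], [-9, 21], [4, -13]].
X = (B⁻¹S)L⁻¹ = [[0, -4], [4, -5], [-3, 1]].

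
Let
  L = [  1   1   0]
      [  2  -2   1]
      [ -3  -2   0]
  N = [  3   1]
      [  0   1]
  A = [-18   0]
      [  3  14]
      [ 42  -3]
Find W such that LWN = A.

W = [[-2, 5], [-4, 1], [-3, 5]]

Isolating W: multiply by L⁻¹ from the left and N⁻¹ from the right, so W = L⁻¹AN⁻¹.
L has determinant -1; L⁻¹ = [[-2, 0, -1], [3, 0, 1], [10, 1, 4]].
N has determinant 3; N⁻¹ = [[1/3, -1/3], [0, 1]].
L⁻¹A = [[-6, 3], [-12, -3], [-9, 2]].
W = (L⁻¹A)N⁻¹ = [[-2, 5], [-4, 1], [-3, 5]].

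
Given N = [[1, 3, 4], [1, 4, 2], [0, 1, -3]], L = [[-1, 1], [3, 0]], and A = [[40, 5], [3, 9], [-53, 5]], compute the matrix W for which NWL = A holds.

Isolating W: multiply by N⁻¹ from the left and L⁻¹ from the right, so W = N⁻¹AL⁻¹.
det N = -1, so N⁻¹ = [[14, -13, 10], [-3, 3, -2], [-1, 1, -1]].
det L = -3, so L⁻¹ = [[0, 1/3], [1, 1/3]].
N⁻¹A = [[-9, 3], [-5, 2], [16, -1]].
W = (N⁻¹A)L⁻¹ = [[3, -2], [2, -1], [-1, 5]].

W = [[3, -2], [2, -1], [-1, 5]]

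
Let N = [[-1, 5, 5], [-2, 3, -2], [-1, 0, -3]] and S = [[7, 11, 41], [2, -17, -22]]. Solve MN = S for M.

M = [[4, -3, -5], [-4, 1, 0]]

Right-multiplying both sides by N⁻¹ gives M = SN⁻¹.
N has determinant 4; N⁻¹ = [[-9/4, 15/4, -25/4], [-1, 2, -3], [3/4, -5/4, 7/4]].
M = SN⁻¹ = [[7, 11, 41], [2, -17, -22]] · [[-9/4, 15/4, -25/4], [-1, 2, -3], [3/4, -5/4, 7/4]] = [[4, -3, -5], [-4, 1, 0]].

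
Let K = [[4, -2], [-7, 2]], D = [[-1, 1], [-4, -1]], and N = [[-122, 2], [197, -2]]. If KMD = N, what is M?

M = [[5, 5], [-3, -2]]

M = K⁻¹ND⁻¹ (apply K⁻¹ on the left and D⁻¹ on the right).
K has determinant -6; K⁻¹ = [[-1/3, -1/3], [-7/6, -2/3]].
D has determinant 5; D⁻¹ = [[-1/5, -1/5], [4/5, -1/5]].
K⁻¹N = [[-25, 0], [11, -1]].
M = (K⁻¹N)D⁻¹ = [[5, 5], [-3, -2]].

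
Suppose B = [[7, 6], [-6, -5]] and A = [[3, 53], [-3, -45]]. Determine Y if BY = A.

Y = [[3, 5], [-3, 3]]

Since B multiplies Y on the left, Y = B⁻¹A.
det B = 1; the adjugate gives B⁻¹ = [[-5, -6], [6, 7]].
Y = B⁻¹A = [[-5, -6], [6, 7]] · [[3, 53], [-3, -45]] = [[3, 5], [-3, 3]].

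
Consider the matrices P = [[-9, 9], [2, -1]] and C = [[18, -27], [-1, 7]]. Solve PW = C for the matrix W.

W = [[1, 4], [3, 1]]

Since P multiplies W on the left, W = P⁻¹C.
det P = -9, so P⁻¹ = [[1/9, 1], [2/9, 1]].
W = P⁻¹C = [[1/9, 1], [2/9, 1]] · [[18, -27], [-1, 7]] = [[1, 4], [3, 1]].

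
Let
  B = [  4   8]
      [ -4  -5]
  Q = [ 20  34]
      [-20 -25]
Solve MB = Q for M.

Right-multiplying both sides by B⁻¹ gives M = QB⁻¹.
B has determinant 12; B⁻¹ = [[-5/12, -2/3], [1/3, 1/3]].
M = QB⁻¹ = [[20, 34], [-20, -25]] · [[-5/12, -2/3], [1/3, 1/3]] = [[3, -2], [0, 5]].

M = [[3, -2], [0, 5]]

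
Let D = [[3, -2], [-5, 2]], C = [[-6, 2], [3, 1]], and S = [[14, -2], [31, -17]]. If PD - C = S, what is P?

PD = S + C = [[8, 0], [34, -16]].
Since D sits to the right of P, P = (S + C)D⁻¹.
det D = -4; the adjugate gives D⁻¹ = [[-1/2, -1/2], [-5/4, -3/4]].
P = (S + C)D⁻¹ = [[-4, -4], [3, -5]].

P = [[-4, -4], [3, -5]]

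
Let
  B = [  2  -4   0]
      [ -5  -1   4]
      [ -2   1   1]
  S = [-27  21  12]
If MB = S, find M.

Right-multiplying both sides by B⁻¹ gives M = SB⁻¹.
B has determinant 2; B⁻¹ = [[-5/2, 2, -8], [-3/2, 1, -4], [-7/2, 3, -11]].
M = SB⁻¹ = [[-27, 21, 12]] · [[-5/2, 2, -8], [-3/2, 1, -4], [-7/2, 3, -11]] = [[-6, 3, 0]].

M = [[-6, 3, 0]]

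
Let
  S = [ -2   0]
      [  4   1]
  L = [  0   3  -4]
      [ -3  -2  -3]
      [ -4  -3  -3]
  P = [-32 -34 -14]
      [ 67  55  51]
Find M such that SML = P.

Left-multiply by S⁻¹ and right-multiply by L⁻¹: M = S⁻¹PL⁻¹.
S has determinant -2; S⁻¹ = [[-1/2, 0], [2, 1]].
L has determinant 5; L⁻¹ = [[-3/5, 21/5, -17/5], [3/5, -16/5, 12/5], [1/5, -12/5, 9/5]].
S⁻¹P = [[16, 17, 7], [3, -13, 23]].
M = (S⁻¹P)L⁻¹ = [[2, -4, -1], [-5, -1, 0]].

M = [[2, -4, -1], [-5, -1, 0]]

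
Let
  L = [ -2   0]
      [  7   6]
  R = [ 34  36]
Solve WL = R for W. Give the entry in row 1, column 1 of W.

Since L sits to the right of W, W = RL⁻¹.
det L = -12; the adjugate gives L⁻¹ = [[-1/2, 0], [7/12, 1/6]].
W = RL⁻¹ = [[34, 36]] · [[-1/2, 0], [7/12, 1/6]] = [[4, 6]].

4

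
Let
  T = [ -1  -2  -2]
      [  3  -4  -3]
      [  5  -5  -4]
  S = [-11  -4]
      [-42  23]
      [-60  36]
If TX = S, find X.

X = [[-5, 6], [3, -2], [5, 1]]

T is on the left of X, so left-multiply by T⁻¹: X = T⁻¹S.
det T = -5; the adjugate gives T⁻¹ = [[-1/5, -2/5, 2/5], [3/5, -14/5, 9/5], [-1, 3, -2]].
X = T⁻¹S = [[-1/5, -2/5, 2/5], [3/5, -14/5, 9/5], [-1, 3, -2]] · [[-11, -4], [-42, 23], [-60, 36]] = [[-5, 6], [3, -2], [5, 1]].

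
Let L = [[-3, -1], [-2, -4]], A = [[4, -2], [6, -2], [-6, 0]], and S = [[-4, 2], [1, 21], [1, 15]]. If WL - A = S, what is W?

W = [[0, 0], [1, -5], [5, -5]]

WL = S + A = [[0, 0], [7, 19], [-5, 15]].
Right-multiplying both sides by L⁻¹ gives W = (S + A)L⁻¹.
det L = 10, so L⁻¹ = [[-2/5, 1/10], [1/5, -3/10]].
W = (S + A)L⁻¹ = [[0, 0], [1, -5], [5, -5]].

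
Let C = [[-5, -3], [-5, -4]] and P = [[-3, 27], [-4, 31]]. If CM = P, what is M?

M = [[0, -3], [1, -4]]

Since C multiplies M on the left, M = C⁻¹P.
det C = 5; the adjugate gives C⁻¹ = [[-4/5, 3/5], [1, -1]].
M = C⁻¹P = [[-4/5, 3/5], [1, -1]] · [[-3, 27], [-4, 31]] = [[0, -3], [1, -4]].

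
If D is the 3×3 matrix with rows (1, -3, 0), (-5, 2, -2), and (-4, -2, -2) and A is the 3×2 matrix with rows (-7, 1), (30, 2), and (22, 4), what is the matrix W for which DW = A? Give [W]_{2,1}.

1

D is on the left of W, so left-multiply by D⁻¹: W = D⁻¹A.
det D = -2; the adjugate gives D⁻¹ = [[4, 3, -3], [1, 1, -1], [-9, -7, 13/2]].
W = D⁻¹A = [[4, 3, -3], [1, 1, -1], [-9, -7, 13/2]] · [[-7, 1], [30, 2], [22, 4]] = [[-4, -2], [1, -1], [-4, 3]].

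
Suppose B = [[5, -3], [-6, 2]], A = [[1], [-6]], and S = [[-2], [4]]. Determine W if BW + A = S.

BW = S − A = [[-3], [10]].
B is on the left of W, so left-multiply by B⁻¹: W = B⁻¹(S − A).
det B = -8; the adjugate gives B⁻¹ = [[-1/4, -3/8], [-3/4, -5/8]].
W = B⁻¹(S − A) = [[-3], [-4]].

W = [[-3], [-4]]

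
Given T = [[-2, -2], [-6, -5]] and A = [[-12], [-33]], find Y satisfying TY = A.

Y = [[3], [3]]

T is on the left of Y, so left-multiply by T⁻¹: Y = T⁻¹A.
det T = -2, so T⁻¹ = [[5/2, -1], [-3, 1]].
Y = T⁻¹A = [[5/2, -1], [-3, 1]] · [[-12], [-33]] = [[3], [3]].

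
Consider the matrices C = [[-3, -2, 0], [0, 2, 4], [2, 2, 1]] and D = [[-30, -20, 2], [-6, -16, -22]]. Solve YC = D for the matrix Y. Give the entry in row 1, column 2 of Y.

2

C is on the right of Y, so right-multiply by C⁻¹: Y = DC⁻¹.
C has determinant 2; C⁻¹ = [[-3, 1, -4], [4, -3/2, 6], [-2, 1, -3]].
Y = DC⁻¹ = [[-30, -20, 2], [-6, -16, -22]] · [[-3, 1, -4], [4, -3/2, 6], [-2, 1, -3]] = [[6, 2, -6], [-2, -4, -6]].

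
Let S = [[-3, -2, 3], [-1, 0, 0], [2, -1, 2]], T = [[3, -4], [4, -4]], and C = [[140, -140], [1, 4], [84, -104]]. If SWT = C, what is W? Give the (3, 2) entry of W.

Left-multiply by S⁻¹ and right-multiply by T⁻¹: W = S⁻¹CT⁻¹.
det S = -1; the adjugate gives S⁻¹ = [[0, -1, 0], [-2, 12, 3], [-1, 7, 2]].
det T = 4; the adjugate gives T⁻¹ = [[-1, 1], [-1, 3/4]].
S⁻¹C = [[-1, -4], [-16, 16], [35, -40]].
W = (S⁻¹C)T⁻¹ = [[5, -4], [0, -4], [5, 5]].

5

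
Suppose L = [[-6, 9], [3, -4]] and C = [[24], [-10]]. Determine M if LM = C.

M = [[2], [4]]

Left-multiplying both sides by L⁻¹ gives M = L⁻¹C.
det L = -3; the adjugate gives L⁻¹ = [[4/3, 3], [1, 2]].
M = L⁻¹C = [[4/3, 3], [1, 2]] · [[24], [-10]] = [[2], [4]].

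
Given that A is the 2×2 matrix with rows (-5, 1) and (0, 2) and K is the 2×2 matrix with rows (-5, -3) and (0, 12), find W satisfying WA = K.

Since A sits to the right of W, W = KA⁻¹.
A has determinant -10; A⁻¹ = [[-1/5, 1/10], [0, 1/2]].
W = KA⁻¹ = [[-5, -3], [0, 12]] · [[-1/5, 1/10], [0, 1/2]] = [[1, -2], [0, 6]].

W = [[1, -2], [0, 6]]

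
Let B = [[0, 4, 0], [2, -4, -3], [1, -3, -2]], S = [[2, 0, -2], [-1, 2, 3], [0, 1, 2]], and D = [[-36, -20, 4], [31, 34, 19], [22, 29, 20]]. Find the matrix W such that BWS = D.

W = B⁻¹DS⁻¹ (apply B⁻¹ on the left and S⁻¹ on the right).
det B = 4, so B⁻¹ = [[-1/4, 2, -3], [1/4, 0, 0], [-1/2, 1, -2]].
det S = 4; the adjugate gives S⁻¹ = [[1/4, -1/2, 1], [1/2, 1, -1], [-1/4, -1/2, 1]].
B⁻¹D = [[5, -14, -23], [-9, -5, 1], [5, -14, -23]].
W = (B⁻¹D)S⁻¹ = [[0, -5, -4], [-5, -1, -3], [0, -5, -4]].

W = [[0, -5, -4], [-5, -1, -3], [0, -5, -4]]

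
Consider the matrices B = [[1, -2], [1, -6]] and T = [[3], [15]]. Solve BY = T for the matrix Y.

Y = [[-3], [-3]]

Since B multiplies Y on the left, Y = B⁻¹T.
det B = -4, so B⁻¹ = [[3/2, -1/2], [1/4, -1/4]].
Y = B⁻¹T = [[3/2, -1/2], [1/4, -1/4]] · [[3], [15]] = [[-3], [-3]].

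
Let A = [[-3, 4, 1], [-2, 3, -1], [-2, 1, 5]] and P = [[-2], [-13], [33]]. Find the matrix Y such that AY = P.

A is on the left of Y, so left-multiply by A⁻¹: Y = A⁻¹P.
A has determinant 4; A⁻¹ = [[4, -19/4, -7/4], [3, -13/4, -5/4], [1, -5/4, -1/4]].
Y = A⁻¹P = [[4, -19/4, -7/4], [3, -13/4, -5/4], [1, -5/4, -1/4]] · [[-2], [-13], [33]] = [[-4], [-5], [6]].

Y = [[-4], [-5], [6]]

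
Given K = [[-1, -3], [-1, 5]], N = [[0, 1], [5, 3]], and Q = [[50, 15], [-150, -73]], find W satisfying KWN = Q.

Isolating W: multiply by K⁻¹ from the left and N⁻¹ from the right, so W = K⁻¹QN⁻¹.
det K = -8; the adjugate gives K⁻¹ = [[-5/8, -3/8], [-1/8, 1/8]].
det N = -5, so N⁻¹ = [[-3/5, 1/5], [1, 0]].
K⁻¹Q = [[25, 18], [-25, -11]].
W = (K⁻¹Q)N⁻¹ = [[3, 5], [4, -5]].

W = [[3, 5], [4, -5]]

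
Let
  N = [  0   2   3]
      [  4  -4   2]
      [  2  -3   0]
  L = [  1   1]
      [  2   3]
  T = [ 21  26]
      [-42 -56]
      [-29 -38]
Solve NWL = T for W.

W = [[-4, -3], [1, 1], [3, 1]]

Left-multiply by N⁻¹ and right-multiply by L⁻¹: W = N⁻¹TL⁻¹.
N has determinant -4; N⁻¹ = [[-3/2, 9/4, -4], [-1, 3/2, -3], [1, -1, 2]].
det L = 1, so L⁻¹ = [[3, -1], [-2, 1]].
N⁻¹T = [[-10, -13], [3, 4], [5, 6]].
W = (N⁻¹T)L⁻¹ = [[-4, -3], [1, 1], [3, 1]].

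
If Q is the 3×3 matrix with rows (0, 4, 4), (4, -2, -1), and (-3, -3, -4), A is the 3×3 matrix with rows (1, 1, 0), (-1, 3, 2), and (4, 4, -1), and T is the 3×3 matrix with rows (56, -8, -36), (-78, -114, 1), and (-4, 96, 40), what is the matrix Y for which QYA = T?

Left-multiply by Q⁻¹ and right-multiply by A⁻¹: Y = Q⁻¹TA⁻¹.
Q has determinant 4; Q⁻¹ = [[5/4, 1, 1], [19/4, 3, 4], [-9/2, -3, -4]].
det A = -4; the adjugate gives A⁻¹ = [[11/4, -1/4, -1/2], [-7/4, 1/4, 1/2], [4, 0, -1]].
Q⁻¹T = [[-12, -28, -4], [16, 4, -8], [-2, -6, -1]].
Y = (Q⁻¹T)A⁻¹ = [[0, -4, -4], [5, -3, 2], [1, -1, -1]].

Y = [[0, -4, -4], [5, -3, 2], [1, -1, -1]]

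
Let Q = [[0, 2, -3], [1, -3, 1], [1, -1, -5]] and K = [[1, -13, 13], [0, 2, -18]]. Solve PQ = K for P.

P = [[-6, 0, 1], [-4, -5, 5]]

Q is on the right of P, so right-multiply by Q⁻¹: P = KQ⁻¹.
det Q = 6; the adjugate gives Q⁻¹ = [[8/3, 13/6, -7/6], [1, 1/2, -1/2], [1/3, 1/3, -1/3]].
P = KQ⁻¹ = [[1, -13, 13], [0, 2, -18]] · [[8/3, 13/6, -7/6], [1, 1/2, -1/2], [1/3, 1/3, -1/3]] = [[-6, 0, 1], [-4, -5, 5]].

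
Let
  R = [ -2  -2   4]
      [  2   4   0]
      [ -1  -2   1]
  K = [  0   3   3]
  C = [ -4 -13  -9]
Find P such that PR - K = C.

P = [[-1, -4, -2]]

PR = C + K = [[-4, -10, -6]].
Right-multiplying both sides by R⁻¹ gives P = (C + K)R⁻¹.
det R = -4, so R⁻¹ = [[-1, 3/2, 4], [1/2, -1/2, -2], [0, 1/2, 1]].
P = (C + K)R⁻¹ = [[-1, -4, -2]].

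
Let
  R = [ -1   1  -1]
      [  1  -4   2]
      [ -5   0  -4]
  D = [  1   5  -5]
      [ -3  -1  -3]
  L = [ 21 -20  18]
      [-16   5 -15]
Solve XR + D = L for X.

XR = L − D = [[20, -25, 23], [-13, 6, -12]].
Right-multiplying both sides by R⁻¹ gives X = (L − D)R⁻¹.
det R = -2; the adjugate gives R⁻¹ = [[-8, -2, 1], [3, 1/2, -1/2], [10, 5/2, -3/2]].
X = (L − D)R⁻¹ = [[-5, 5, -2], [2, -1, 2]].

X = [[-5, 5, -2], [2, -1, 2]]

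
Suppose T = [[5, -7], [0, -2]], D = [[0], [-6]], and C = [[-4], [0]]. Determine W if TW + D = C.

TW = C − D = [[-4], [6]].
T is on the left of W, so left-multiply by T⁻¹: W = T⁻¹(C − D).
det T = -10; the adjugate gives T⁻¹ = [[1/5, -7/10], [0, -1/2]].
W = T⁻¹(C − D) = [[-5], [-3]].

W = [[-5], [-3]]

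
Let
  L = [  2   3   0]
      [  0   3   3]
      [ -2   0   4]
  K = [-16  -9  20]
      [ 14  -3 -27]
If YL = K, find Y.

L is on the right of Y, so right-multiply by L⁻¹: Y = KL⁻¹.
L has determinant 6; L⁻¹ = [[2, -2, 3/2], [-1, 4/3, -1], [1, -1, 1]].
Y = KL⁻¹ = [[-16, -9, 20], [14, -3, -27]] · [[2, -2, 3/2], [-1, 4/3, -1], [1, -1, 1]] = [[-3, 0, 5], [4, -5, -3]].

Y = [[-3, 0, 5], [4, -5, -3]]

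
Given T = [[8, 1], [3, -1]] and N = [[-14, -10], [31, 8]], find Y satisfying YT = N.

T is on the right of Y, so right-multiply by T⁻¹: Y = NT⁻¹.
T has determinant -11; T⁻¹ = [[1/11, 1/11], [3/11, -8/11]].
Y = NT⁻¹ = [[-14, -10], [31, 8]] · [[1/11, 1/11], [3/11, -8/11]] = [[-4, 6], [5, -3]].

Y = [[-4, 6], [5, -3]]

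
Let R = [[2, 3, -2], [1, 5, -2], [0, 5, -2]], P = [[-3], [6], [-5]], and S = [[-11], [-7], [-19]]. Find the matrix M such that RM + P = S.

RM = S − P = [[-8], [-13], [-14]].
Since R multiplies M on the left, M = R⁻¹(S − P).
R has determinant -4; R⁻¹ = [[0, 1, -1], [-1/2, 1, -1/2], [-5/4, 5/2, -7/4]].
M = R⁻¹(S − P) = [[1], [-2], [2]].

M = [[1], [-2], [2]]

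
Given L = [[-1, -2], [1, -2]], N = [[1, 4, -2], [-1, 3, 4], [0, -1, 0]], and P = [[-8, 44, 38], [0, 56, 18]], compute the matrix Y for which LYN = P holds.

Y = [[3, -1, 3], [-3, -5, -2]]

Left-multiply by L⁻¹ and right-multiply by N⁻¹: Y = L⁻¹PN⁻¹.
det L = 4, so L⁻¹ = [[-1/2, 1/2], [-1/4, -1/4]].
det N = 2, so N⁻¹ = [[2, 1, 11], [0, 0, -1], [1/2, 1/2, 7/2]].
L⁻¹P = [[4, 6, -10], [2, -25, -14]].
Y = (L⁻¹P)N⁻¹ = [[3, -1, 3], [-3, -5, -2]].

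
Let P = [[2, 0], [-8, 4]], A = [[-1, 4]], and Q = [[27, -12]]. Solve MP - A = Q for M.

MP = Q + A = [[26, -8]].
Since P sits to the right of M, M = (Q + A)P⁻¹.
det P = 8, so P⁻¹ = [[1/2, 0], [1, 1/4]].
M = (Q + A)P⁻¹ = [[5, -2]].

M = [[5, -2]]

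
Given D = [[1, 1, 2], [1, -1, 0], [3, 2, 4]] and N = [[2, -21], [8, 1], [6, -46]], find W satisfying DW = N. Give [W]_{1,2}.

Left-multiplying both sides by D⁻¹ gives W = D⁻¹N.
det D = 2; the adjugate gives D⁻¹ = [[-2, 0, 1], [-2, -1, 1], [5/2, 1/2, -1]].
W = D⁻¹N = [[-2, 0, 1], [-2, -1, 1], [5/2, 1/2, -1]] · [[2, -21], [8, 1], [6, -46]] = [[2, -4], [-6, -5], [3, -6]].

-4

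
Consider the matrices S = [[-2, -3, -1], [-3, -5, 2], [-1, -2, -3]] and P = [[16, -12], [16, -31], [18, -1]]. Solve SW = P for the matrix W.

W = [[1, 0], [-5, 5], [-3, -3]]

Left-multiplying both sides by S⁻¹ gives W = S⁻¹P.
det S = -6; the adjugate gives S⁻¹ = [[-19/6, 7/6, 11/6], [11/6, -5/6, -7/6], [-1/6, 1/6, -1/6]].
W = S⁻¹P = [[-19/6, 7/6, 11/6], [11/6, -5/6, -7/6], [-1/6, 1/6, -1/6]] · [[16, -12], [16, -31], [18, -1]] = [[1, 0], [-5, 5], [-3, -3]].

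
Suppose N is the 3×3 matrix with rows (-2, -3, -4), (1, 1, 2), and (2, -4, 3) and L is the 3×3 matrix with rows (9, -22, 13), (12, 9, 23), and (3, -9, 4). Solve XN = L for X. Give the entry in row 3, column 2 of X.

N is on the right of X, so right-multiply by N⁻¹: X = LN⁻¹.
N has determinant -1; N⁻¹ = [[-11, -25, 2], [-1, -2, 0], [6, 14, -1]].
X = LN⁻¹ = [[9, -22, 13], [12, 9, 23], [3, -9, 4]] · [[-11, -25, 2], [-1, -2, 0], [6, 14, -1]] = [[1, 1, 5], [-3, 4, 1], [0, -1, 2]].

-1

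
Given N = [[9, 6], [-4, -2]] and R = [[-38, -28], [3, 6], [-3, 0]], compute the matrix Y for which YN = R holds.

Since N sits to the right of Y, Y = RN⁻¹.
det N = 6, so N⁻¹ = [[-1/3, -1], [2/3, 3/2]].
Y = RN⁻¹ = [[-38, -28], [3, 6], [-3, 0]] · [[-1/3, -1], [2/3, 3/2]] = [[-6, -4], [3, 6], [1, 3]].

Y = [[-6, -4], [3, 6], [1, 3]]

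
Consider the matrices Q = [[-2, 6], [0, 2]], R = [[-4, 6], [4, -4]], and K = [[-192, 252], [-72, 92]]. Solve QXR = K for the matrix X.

Isolating X: multiply by Q⁻¹ from the left and R⁻¹ from the right, so X = Q⁻¹KR⁻¹.
det Q = -4; the adjugate gives Q⁻¹ = [[-1/2, 3/2], [0, 1/2]].
det R = -8, so R⁻¹ = [[1/2, 3/4], [1/2, 1/2]].
Q⁻¹K = [[-12, 12], [-36, 46]].
X = (Q⁻¹K)R⁻¹ = [[0, -3], [5, -4]].

X = [[0, -3], [5, -4]]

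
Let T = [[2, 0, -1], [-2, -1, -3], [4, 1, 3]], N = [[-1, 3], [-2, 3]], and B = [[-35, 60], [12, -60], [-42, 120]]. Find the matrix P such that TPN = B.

P = [[5, 5], [3, -3], [5, -5]]

Left-multiply by T⁻¹ and right-multiply by N⁻¹: P = T⁻¹BN⁻¹.
det T = -2; the adjugate gives T⁻¹ = [[0, 1/2, 1/2], [3, -5, -4], [-1, 1, 1]].
N has determinant 3; N⁻¹ = [[1, -1], [2/3, -1/3]].
T⁻¹B = [[-15, 30], [3, 0], [5, 0]].
P = (T⁻¹B)N⁻¹ = [[5, 5], [3, -3], [5, -5]].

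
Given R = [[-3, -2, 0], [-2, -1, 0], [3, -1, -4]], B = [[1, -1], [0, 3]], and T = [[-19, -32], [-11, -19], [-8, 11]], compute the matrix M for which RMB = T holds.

M = R⁻¹TB⁻¹ (apply R⁻¹ on the left and B⁻¹ on the right).
det R = 4, so R⁻¹ = [[1, -2, 0], [-2, 3, 0], [5/4, -9/4, -1/4]].
B has determinant 3; B⁻¹ = [[1, 1/3], [0, 1/3]].
R⁻¹T = [[3, 6], [5, 7], [3, 0]].
M = (R⁻¹T)B⁻¹ = [[3, 3], [5, 4], [3, 1]].

M = [[3, 3], [5, 4], [3, 1]]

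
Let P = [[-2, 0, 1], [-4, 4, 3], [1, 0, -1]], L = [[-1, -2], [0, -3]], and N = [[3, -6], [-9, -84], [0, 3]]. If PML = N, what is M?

M = [[3, -3], [3, 4], [3, -2]]

M = P⁻¹NL⁻¹ (apply P⁻¹ on the left and L⁻¹ on the right).
det P = 4; the adjugate gives P⁻¹ = [[-1, 0, -1], [-1/4, 1/4, 1/2], [-1, 0, -2]].
det L = 3, so L⁻¹ = [[-1, 2/3], [0, -1/3]].
P⁻¹N = [[-3, 3], [-3, -18], [-3, 0]].
M = (P⁻¹N)L⁻¹ = [[3, -3], [3, 4], [3, -2]].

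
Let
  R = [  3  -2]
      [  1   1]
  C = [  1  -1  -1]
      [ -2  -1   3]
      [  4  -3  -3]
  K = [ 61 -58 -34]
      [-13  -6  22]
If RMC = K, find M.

Left-multiply by R⁻¹ and right-multiply by C⁻¹: M = R⁻¹KC⁻¹.
det R = 5; the adjugate gives R⁻¹ = [[1/5, 2/5], [-1/5, 3/5]].
C has determinant -4; C⁻¹ = [[-3, 0, 1], [-3/2, -1/4, 1/4], [-5/2, 1/4, 3/4]].
R⁻¹K = [[7, -14, 2], [-20, 8, 20]].
M = (R⁻¹K)C⁻¹ = [[-5, 4, 5], [-2, 3, -3]].

M = [[-5, 4, 5], [-2, 3, -3]]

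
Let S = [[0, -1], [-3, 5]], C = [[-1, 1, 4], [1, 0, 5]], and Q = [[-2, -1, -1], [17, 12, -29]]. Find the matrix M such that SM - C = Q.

M = [[-1, -4, 3], [3, 0, -3]]

SM = Q + C = [[-3, 0, 3], [18, 12, -24]].
Left-multiplying both sides by S⁻¹ gives M = S⁻¹(Q + C).
det S = -3, so S⁻¹ = [[-5/3, -1/3], [-1, 0]].
M = S⁻¹(Q + C) = [[-1, -4, 3], [3, 0, -3]].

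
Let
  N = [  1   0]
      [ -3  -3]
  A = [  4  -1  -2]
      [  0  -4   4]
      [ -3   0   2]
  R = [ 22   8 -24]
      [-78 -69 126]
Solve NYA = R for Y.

Y = [[4, -3, -2], [1, -4, 0]]

Y = N⁻¹RA⁻¹ (apply N⁻¹ on the left and A⁻¹ on the right).
det N = -3, so N⁻¹ = [[1, 0], [-1, -1/3]].
det A = 4, so A⁻¹ = [[-2, 1/2, -3], [-3, 1/2, -4], [-3, 3/4, -4]].
N⁻¹R = [[22, 8, -24], [4, 15, -18]].
Y = (N⁻¹R)A⁻¹ = [[4, -3, -2], [1, -4, 0]].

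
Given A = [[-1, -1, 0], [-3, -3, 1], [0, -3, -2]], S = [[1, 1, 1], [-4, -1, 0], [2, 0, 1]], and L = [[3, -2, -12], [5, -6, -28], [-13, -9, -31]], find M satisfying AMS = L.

Left-multiply by A⁻¹ and right-multiply by S⁻¹: M = A⁻¹LS⁻¹.
A has determinant -3; A⁻¹ = [[-3, 2/3, 1/3], [2, -2/3, -1/3], [-3, 1, 0]].
det S = 5, so S⁻¹ = [[-1/5, -1/5, 1/5], [4/5, -1/5, -4/5], [2/5, 2/5, 3/5]].
A⁻¹L = [[-10, -1, 7], [7, 3, 5], [-4, 0, 8]].
M = (A⁻¹L)S⁻¹ = [[4, 5, 3], [3, 0, 2], [4, 4, 4]].

M = [[4, 5, 3], [3, 0, 2], [4, 4, 4]]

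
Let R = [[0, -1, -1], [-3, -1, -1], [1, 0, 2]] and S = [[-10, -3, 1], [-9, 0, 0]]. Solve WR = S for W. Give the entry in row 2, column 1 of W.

Since R sits to the right of W, W = SR⁻¹.
det R = -6; the adjugate gives R⁻¹ = [[1/3, -1/3, 0], [-5/6, -1/6, -1/2], [-1/6, 1/6, 1/2]].
W = SR⁻¹ = [[-10, -3, 1], [-9, 0, 0]] · [[1/3, -1/3, 0], [-5/6, -1/6, -1/2], [-1/6, 1/6, 1/2]] = [[-1, 4, 2], [-3, 3, 0]].

-3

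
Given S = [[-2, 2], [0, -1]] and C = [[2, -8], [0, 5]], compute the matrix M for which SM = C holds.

M = [[-1, -1], [0, -5]]

Since S multiplies M on the left, M = S⁻¹C.
det S = 2, so S⁻¹ = [[-1/2, -1], [0, -1]].
M = S⁻¹C = [[-1/2, -1], [0, -1]] · [[2, -8], [0, 5]] = [[-1, -1], [0, -5]].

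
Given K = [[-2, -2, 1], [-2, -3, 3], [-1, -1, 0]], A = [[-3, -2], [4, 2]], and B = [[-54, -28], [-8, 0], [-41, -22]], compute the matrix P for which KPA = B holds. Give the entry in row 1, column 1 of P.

P = K⁻¹BA⁻¹ (apply K⁻¹ on the left and A⁻¹ on the right).
det K = -1; the adjugate gives K⁻¹ = [[-3, 1, 3], [3, -1, -4], [1, 0, -2]].
A has determinant 2; A⁻¹ = [[1, 1], [-2, -3/2]].
K⁻¹B = [[31, 18], [10, 4], [28, 16]].
P = (K⁻¹B)A⁻¹ = [[-5, 4], [2, 4], [-4, 4]].

-5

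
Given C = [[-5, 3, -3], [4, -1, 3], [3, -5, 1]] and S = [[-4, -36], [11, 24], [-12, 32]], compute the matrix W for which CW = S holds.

Since C multiplies W on the left, W = C⁻¹S.
det C = -4, so C⁻¹ = [[-7/2, -3, -3/2], [-5/4, -1, -3/4], [17/4, 4, 7/4]].
W = C⁻¹S = [[-7/2, -3, -3/2], [-5/4, -1, -3/4], [17/4, 4, 7/4]] · [[-4, -36], [11, 24], [-12, 32]] = [[-1, 6], [3, -3], [6, -1]].

W = [[-1, 6], [3, -3], [6, -1]]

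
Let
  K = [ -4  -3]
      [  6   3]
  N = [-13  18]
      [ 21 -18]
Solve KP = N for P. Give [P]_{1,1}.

Left-multiplying both sides by K⁻¹ gives P = K⁻¹N.
det K = 6; the adjugate gives K⁻¹ = [[1/2, 1/2], [-1, -2/3]].
P = K⁻¹N = [[1/2, 1/2], [-1, -2/3]] · [[-13, 18], [21, -18]] = [[4, 0], [-1, -6]].

4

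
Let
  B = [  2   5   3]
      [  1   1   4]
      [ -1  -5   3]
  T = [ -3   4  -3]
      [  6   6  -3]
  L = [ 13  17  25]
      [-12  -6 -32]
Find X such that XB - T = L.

X = [[5, 1, 1], [-2, -5, -3]]

XB = L + T = [[10, 21, 22], [-6, 0, -35]].
Since B sits to the right of X, X = (L + T)B⁻¹.
det B = -1, so B⁻¹ = [[-23, 30, -17], [7, -9, 5], [4, -5, 3]].
X = (L + T)B⁻¹ = [[5, 1, 1], [-2, -5, -3]].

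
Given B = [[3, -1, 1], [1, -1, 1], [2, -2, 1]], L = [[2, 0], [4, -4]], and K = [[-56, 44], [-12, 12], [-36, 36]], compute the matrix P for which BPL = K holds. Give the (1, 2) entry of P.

P = B⁻¹KL⁻¹ (apply B⁻¹ on the left and L⁻¹ on the right).
det B = 2; the adjugate gives B⁻¹ = [[1/2, -1/2, 0], [1/2, 1/2, -1], [0, 2, -1]].
L has determinant -8; L⁻¹ = [[1/2, 0], [1/2, -1/4]].
B⁻¹K = [[-22, 16], [2, -8], [12, -12]].
P = (B⁻¹K)L⁻¹ = [[-3, -4], [-3, 2], [0, 3]].

-4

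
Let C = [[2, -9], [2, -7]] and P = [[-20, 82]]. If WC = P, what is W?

Since C sits to the right of W, W = PC⁻¹.
C has determinant 4; C⁻¹ = [[-7/4, 9/4], [-1/2, 1/2]].
W = PC⁻¹ = [[-20, 82]] · [[-7/4, 9/4], [-1/2, 1/2]] = [[-6, -4]].

W = [[-6, -4]]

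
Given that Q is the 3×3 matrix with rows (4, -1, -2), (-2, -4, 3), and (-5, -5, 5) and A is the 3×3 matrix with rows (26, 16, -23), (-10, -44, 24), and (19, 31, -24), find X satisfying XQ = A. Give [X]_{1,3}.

Since Q sits to the right of X, X = AQ⁻¹.
det Q = 5; the adjugate gives Q⁻¹ = [[-1, 3, -11/5], [-1, 2, -8/5], [-2, 5, -18/5]].
X = AQ⁻¹ = [[26, 16, -23], [-10, -44, 24], [19, 31, -24]] · [[-1, 3, -11/5], [-1, 2, -8/5], [-2, 5, -18/5]] = [[4, -5, 0], [6, 2, 6], [-2, -1, -5]].

0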